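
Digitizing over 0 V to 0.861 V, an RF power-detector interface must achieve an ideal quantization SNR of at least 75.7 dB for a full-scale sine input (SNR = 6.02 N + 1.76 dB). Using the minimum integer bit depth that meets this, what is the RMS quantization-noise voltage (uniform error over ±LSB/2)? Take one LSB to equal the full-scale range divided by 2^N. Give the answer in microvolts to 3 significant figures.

30.3 µV

Range is 0.861 V.
N ≥ (75.7 − 1.76)/6.02 = 12.282 → N_min = 13.
LSB = 0.861 V ÷ 2^13 = 0.861/8192 V = 105.10 µV.
V_rms = LSB/√12 = 30.3 µV.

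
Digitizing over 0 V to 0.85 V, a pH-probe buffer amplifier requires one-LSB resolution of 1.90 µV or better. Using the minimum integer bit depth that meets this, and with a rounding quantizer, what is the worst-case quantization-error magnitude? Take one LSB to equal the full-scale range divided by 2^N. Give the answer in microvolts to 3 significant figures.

0.811 µV

V_FS = 0.85 V.
Levels needed ≥ 0.85/1.90 µV = 447400. 2^19 = 524288 suffices, so N_min = 19.
Step size = 0.85/524288 V = 1.6212 µV.
Max error for round-to-nearest is LSB/2 = 0.811 µV.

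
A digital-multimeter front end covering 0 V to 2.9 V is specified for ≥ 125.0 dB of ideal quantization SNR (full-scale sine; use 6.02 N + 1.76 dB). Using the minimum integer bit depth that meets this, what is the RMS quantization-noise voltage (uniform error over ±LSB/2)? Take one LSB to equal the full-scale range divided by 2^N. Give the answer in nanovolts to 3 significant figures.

399 nV

Full-scale range = 2.9 V.
N ≥ (125.0 − 1.76)/6.02 = 20.472 → N_min = 21.
One LSB is 2.9 V / 2097152 = 1.3828 µV.
σ_q = LSB/√12 = 1.3828 µV/3.4641 = 399 nV.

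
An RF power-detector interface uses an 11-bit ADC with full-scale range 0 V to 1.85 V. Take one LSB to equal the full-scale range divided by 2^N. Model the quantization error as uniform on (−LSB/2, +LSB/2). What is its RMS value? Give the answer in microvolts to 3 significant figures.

261 µV

Full-scale range = 1.85 V.
Step size = 1.85/2048 V = 0.90332 mV.
RMS of a uniform error over width LSB is LSB/√12 = 261 µV.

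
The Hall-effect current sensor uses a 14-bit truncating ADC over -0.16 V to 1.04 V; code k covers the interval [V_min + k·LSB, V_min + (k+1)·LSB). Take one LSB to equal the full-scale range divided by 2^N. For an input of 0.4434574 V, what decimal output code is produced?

Full-scale range = 1.04 V − (-0.16 V) = 1.2 V. LSB = 1.2 V / 2^14 ≈ 73.24 µV.
code = ⌊(V_in − V_min)/LSB⌋ = ⌊(V_in − V_min) × 2^14 / range⌋
     = ⌊(0.4434574 − (-0.16)) × 16384 / 1.2⌋ = ⌊0.6034574 × 16384/1.2⌋
     = ⌊8239.205⌋ = 8239.

8239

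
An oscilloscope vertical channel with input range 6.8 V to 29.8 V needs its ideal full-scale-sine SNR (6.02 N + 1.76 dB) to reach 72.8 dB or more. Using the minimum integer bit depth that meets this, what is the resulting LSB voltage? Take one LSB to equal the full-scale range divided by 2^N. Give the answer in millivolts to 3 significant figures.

The full-scale span is 29.8 − (6.8) = 23 V.
Solving 6.02 N ≥ 72.8 − 1.76: N ≥ 11.801. Round up → N = 12.
LSB = 23 V ÷ 2^12 = 23/4096 V = 5.62 mV.

5.62 mV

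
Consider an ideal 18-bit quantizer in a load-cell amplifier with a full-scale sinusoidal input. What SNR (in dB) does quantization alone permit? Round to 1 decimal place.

110.1 dB

6.02(18) + 1.76 = 108.36 + 1.76 = 110.12 dB.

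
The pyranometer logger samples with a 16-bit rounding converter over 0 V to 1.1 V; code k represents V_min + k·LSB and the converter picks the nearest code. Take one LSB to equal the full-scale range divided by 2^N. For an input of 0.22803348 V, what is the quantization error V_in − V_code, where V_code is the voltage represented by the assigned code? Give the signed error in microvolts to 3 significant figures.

−3.02 µV

V_FS = 1.1 V. LSB = 1.1 V / 2^16 ≈ 16.78 µV.
(V_in − V_min)/LSB = (0.22803348 − (0)) × 65536/1.1 = 13585.8201 → nearest code k = 13586.
V_code = V_min + k × range/2^16 = 0 + 13586 × 1.1/65536 = 0.22803649902 V.
e = 0.22803348 − (0.22803649902) = −3.02 µV.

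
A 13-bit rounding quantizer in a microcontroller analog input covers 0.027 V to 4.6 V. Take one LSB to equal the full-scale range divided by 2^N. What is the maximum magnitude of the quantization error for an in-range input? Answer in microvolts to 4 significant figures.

Full-scale range = 4.6 V − (0.027 V) = 4.573 V.
Step size = 4.573/8192 V = 0.558228 mV.
Worst-case error for round-to-nearest is half an LSB: 279.1 µV.

279.1 µV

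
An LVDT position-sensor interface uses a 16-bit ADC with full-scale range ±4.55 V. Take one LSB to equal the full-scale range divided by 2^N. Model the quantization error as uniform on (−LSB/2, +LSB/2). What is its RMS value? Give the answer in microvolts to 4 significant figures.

40.08 µV

Range = 4.55 − (-4.55) = 9.1 V.
LSB = 9.1 V / 2^16 = 138.855 µV.
σ_q = LSB/√12 = 138.855 µV/3.4641 = 40.08 µV.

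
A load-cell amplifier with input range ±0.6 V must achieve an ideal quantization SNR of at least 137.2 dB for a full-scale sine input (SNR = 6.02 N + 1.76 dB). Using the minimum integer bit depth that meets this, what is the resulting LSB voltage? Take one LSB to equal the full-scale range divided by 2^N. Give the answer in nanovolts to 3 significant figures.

143 nV

The full-scale span is 0.6 − (-0.6) = 1.2 V.
N ≥ (137.2 − 1.76)/6.02 = 22.498 → N_min = 23.
LSB = 1.2 V ÷ 2^23 = 1.2/8388608 V = 143 nV.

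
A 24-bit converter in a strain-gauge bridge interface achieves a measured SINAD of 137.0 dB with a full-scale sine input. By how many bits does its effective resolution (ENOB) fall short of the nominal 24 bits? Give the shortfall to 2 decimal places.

1.53 bits

N_eff = (137.0 − 1.76)/6.02 = 22.4651 bits.
Shortfall = 24 − 22.4651 = 1.5349 bits.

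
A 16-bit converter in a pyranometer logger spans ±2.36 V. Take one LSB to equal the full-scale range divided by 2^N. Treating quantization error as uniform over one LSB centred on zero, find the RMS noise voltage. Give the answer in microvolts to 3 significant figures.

20.8 µV

Range = 2.36 − (-2.36) = 4.72 V.
Step size = 4.72/65536 V = 72.021 µV.
V_rms = LSB/√12 = 72.021 µV / √12 = 20.8 µV.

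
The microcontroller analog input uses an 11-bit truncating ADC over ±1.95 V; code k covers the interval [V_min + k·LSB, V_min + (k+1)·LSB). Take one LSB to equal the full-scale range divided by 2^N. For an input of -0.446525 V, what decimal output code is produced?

789

Full-scale range = 1.95 V − (-1.95 V) = 3.9 V. LSB = 3.9 V / 2^11 ≈ 1.904 mV.
(V_in − V_min) × 2^11/range = (-0.446525 − (-1.95)) × 2048/3.9 = 789.517.
Floor → code = 789.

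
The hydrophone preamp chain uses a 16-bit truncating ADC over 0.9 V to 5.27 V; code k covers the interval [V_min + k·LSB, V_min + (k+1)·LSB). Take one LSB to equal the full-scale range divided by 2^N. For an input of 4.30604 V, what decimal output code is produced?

51079

The full-scale span is 5.27 − (0.9) = 4.37 V. LSB = 4.37 V / 2^16 ≈ 66.68 µV.
code = ⌊(V_in − V_min)/LSB⌋ = ⌊(V_in − V_min) × 2^16 / range⌋
     = ⌊(4.30604 − (0.9)) × 65536 / 4.37⌋ = ⌊3.40604 × 65536/4.37⌋
     = ⌊51079.688⌋ = 51079.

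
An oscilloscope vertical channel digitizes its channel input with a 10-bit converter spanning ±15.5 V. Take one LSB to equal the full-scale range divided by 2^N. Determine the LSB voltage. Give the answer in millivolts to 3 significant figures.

Span: 15.5 V − (-15.5 V) = 31 V.
Number of codes = 2^10 = 1024.
Step size = 31/1024 V = 30.3 mV.

30.3 mV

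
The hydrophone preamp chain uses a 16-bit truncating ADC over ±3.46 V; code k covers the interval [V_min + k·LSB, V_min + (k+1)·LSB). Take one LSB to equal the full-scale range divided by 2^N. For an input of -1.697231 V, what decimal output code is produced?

Range = 3.46 − (-3.46) = 6.92 V. LSB = 6.92 V / 2^16 ≈ 105.6 µV.
V_in − V_min = -1.697231 − (-3.46) = 1.762769 V.
Divide by LSB: 1.762769 × 65536/6.92 = 16694.3395.
Truncating gives code 16694.

16694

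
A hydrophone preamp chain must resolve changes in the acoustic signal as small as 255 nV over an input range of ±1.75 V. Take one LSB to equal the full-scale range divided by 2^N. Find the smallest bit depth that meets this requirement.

24 bits

The full-scale span is 1.75 − (-1.75) = 3.5 V.
Levels needed ≥ 3.5/255 nV = 1.373e7. 2^24 = 16777216 suffices, so N_min = 24.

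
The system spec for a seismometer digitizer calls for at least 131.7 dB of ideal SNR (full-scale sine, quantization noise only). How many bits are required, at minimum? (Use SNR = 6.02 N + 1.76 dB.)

Required N = ⌈(131.7 − 1.76)/6.02⌉ = ⌈21.585⌉ = 22.

22 bits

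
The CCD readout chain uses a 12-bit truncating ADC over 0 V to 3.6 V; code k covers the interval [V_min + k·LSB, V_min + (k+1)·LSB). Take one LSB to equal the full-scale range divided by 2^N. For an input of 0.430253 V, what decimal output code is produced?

489

Full-scale range = 3.6 V. LSB = 3.6 V / 2^12 ≈ 0.8789 mV.
(V_in − V_min) × 2^12/range = (0.430253 − (0)) × 4096/3.6 = 489.532.
Floor → code = 489.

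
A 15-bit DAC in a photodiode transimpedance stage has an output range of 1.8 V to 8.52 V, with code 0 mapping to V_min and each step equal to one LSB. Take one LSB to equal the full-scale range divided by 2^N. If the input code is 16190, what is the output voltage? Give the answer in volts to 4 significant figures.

Full-scale range = 8.52 V − (1.8 V) = 6.72 V. LSB = 6.72 V / 2^15.
V_out = 1.8 + 16190 × (6.72/32768) V
      = 1.8 + 3.32021 = 5.12021 V.

5.120 V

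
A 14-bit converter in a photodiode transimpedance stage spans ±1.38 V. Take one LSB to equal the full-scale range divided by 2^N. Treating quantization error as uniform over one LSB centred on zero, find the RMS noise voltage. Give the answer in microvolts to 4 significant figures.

48.63 µV

Span: 1.38 V − (-1.38 V) = 2.76 V.
LSB = 2.76 V / 2^14 = 168.457 µV.
V_rms = LSB/√12 = 168.457 µV / √12 = 48.63 µV.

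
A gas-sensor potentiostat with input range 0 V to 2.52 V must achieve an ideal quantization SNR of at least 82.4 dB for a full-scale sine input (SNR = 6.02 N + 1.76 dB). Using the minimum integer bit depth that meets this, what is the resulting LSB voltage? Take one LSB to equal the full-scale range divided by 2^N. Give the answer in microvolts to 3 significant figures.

154 µV

Span = 2.52 V.
Required N = ⌈(82.4 − 1.76)/6.02⌉ = ⌈13.395⌉ = 14.
LSB = 2.52 V ÷ 2^14 = 2.52/16384 V = 154 µV.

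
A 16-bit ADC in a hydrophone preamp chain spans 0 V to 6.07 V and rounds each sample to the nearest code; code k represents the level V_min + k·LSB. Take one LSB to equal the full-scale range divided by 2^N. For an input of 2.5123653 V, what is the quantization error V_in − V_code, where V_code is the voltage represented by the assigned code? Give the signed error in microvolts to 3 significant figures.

Span = 6.07 V. LSB = 6.07 V / 2^16 ≈ 92.62 µV.
(V_in − V_min)/LSB = (2.5123653 − (0)) × 65536/6.07 = 27125.2673 → nearest code k = 27125.
Reconstructed level: 0 + 27125 × 6.07/65536 V = 2.5123405457 V.
V_in − V_code = 2.5123653 − (2.5123405457) = +24.8 µV.

+24.8 µV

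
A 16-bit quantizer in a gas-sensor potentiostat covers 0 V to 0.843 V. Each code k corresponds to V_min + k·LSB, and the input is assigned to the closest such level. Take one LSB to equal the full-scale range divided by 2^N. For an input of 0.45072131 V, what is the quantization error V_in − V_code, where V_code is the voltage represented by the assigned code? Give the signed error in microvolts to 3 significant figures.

V_FS = 0.843 V. LSB = 0.843 V / 2^16 ≈ 12.86 µV.
(V_in − V_min)/LSB = (0.45072131 − (0)) × 65536/0.843 = 35039.7055 → nearest code k = 35040.
V_code = V_min + k × range/2^16 = 0 + 35040 × 0.843/65536 = 0.45072509766 V.
Error = V_in − V_code = 0.45072131 − (0.45072509766) = −3.79 µV.

−3.79 µV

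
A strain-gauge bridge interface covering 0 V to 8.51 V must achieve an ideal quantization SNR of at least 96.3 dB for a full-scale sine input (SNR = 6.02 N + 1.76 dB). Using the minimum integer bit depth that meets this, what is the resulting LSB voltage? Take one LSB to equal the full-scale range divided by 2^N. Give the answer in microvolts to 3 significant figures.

130 µV

Full-scale range = 8.51 V.
N ≥ (96.3 − 1.76)/6.02 = 15.704 → N_min = 16.
Step size = 8.51/65536 V = 130 µV.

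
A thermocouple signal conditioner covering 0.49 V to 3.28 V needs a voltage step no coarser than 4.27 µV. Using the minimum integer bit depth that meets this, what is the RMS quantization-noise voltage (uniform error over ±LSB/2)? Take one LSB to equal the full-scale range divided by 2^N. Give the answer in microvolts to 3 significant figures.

0.768 µV

Span: 3.28 V − (0.49 V) = 2.79 V.
Levels needed ≥ 2.79/4.27 µV = 653400. 2^20 = 1048576 suffices, so N_min = 20.
LSB = 2.79 V ÷ 2^20 = 2.79/1048576 V = 2.6608 µV.
V_rms = LSB/√12 = 0.768 µV.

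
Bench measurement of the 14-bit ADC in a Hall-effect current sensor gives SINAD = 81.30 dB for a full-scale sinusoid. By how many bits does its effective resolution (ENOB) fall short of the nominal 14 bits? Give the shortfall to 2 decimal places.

N_eff = (81.30 − 1.76)/6.02 = 13.2126 bits.
Shortfall = 14 − 13.2126 = 0.7874 bits.

0.79 bits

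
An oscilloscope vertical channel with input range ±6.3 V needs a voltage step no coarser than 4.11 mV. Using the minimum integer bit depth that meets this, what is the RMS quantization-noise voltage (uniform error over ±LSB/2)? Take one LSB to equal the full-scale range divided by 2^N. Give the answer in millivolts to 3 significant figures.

0.888 mV

Range = 6.3 − (-6.3) = 12.6 V.
Need 2^N ≥ 12.6 V / 4.11 mV = 3066 → N_min = 12.
One LSB is 12.6 V / 4096 = 3.0762 mV.
σ_q = LSB/√12 = 3.0762 mV/3.4641 = 0.888 mV.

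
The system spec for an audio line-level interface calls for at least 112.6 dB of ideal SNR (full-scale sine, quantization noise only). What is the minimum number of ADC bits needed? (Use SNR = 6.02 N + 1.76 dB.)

19 bits

Required N = ⌈(112.6 − 1.76)/6.02⌉ = ⌈18.412⌉ = 19.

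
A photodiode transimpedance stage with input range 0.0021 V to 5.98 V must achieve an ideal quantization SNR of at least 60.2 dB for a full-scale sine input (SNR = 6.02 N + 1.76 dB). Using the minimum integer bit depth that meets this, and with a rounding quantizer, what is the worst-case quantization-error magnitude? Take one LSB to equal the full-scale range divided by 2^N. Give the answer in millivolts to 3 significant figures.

The full-scale span is 5.98 − (0.0021) = 5.9779 V.
6.02 N + 1.76 ≥ 60.2 gives N ≥ 9.708, so the minimum integer is 10.
LSB = 5.9779 V / 2^10 = 5.8378 mV.
Half an LSB is 2.92 mV.

2.92 mV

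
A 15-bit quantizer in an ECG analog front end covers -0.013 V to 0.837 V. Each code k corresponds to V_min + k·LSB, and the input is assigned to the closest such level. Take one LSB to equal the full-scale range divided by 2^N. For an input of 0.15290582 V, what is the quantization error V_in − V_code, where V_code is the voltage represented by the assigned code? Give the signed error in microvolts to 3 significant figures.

Span: 0.837 V − (-0.013 V) = 0.85 V. LSB = 0.85 V / 2^15 ≈ 25.94 µV.
(V_in − V_min)/LSB = (0.15290582 − (-0.013)) × 32768/0.85 = 6395.7670 → nearest code k = 6396.
V_code = -0.013 + (6396/32768) × 0.85 = 0.15291186523 V.
V_in − V_code = 0.15290582 − (0.15291186523) = −6.05 µV.

−6.05 µV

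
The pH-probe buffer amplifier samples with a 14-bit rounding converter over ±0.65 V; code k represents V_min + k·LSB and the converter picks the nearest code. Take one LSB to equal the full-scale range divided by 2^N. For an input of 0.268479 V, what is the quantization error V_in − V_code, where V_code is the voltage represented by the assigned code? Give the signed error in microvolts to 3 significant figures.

−26.9 µV

The full-scale span is 0.65 − (-0.65) = 1.3 V. LSB = 1.3 V / 2^14 ≈ 79.35 µV.
Position in LSBs: (0.268479 − (-0.65)) × 16384/1.3 = 11575.6615; rounding gives k = 11576.
V_code = V_min + k × range/2^14 = -0.65 + 11576 × 1.3/16384 = 0.26850585938 V.
Error = V_in − V_code = 0.268479 − (0.26850585938) = −26.9 µV.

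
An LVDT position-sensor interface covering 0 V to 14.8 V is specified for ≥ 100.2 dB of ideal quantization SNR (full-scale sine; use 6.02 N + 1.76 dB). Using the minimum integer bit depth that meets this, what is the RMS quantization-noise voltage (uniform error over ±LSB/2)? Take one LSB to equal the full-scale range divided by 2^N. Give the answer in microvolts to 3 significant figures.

Range is 14.8 V.
N ≥ (100.2 − 1.76)/6.02 = 16.352 → N_min = 17.
Step size = 14.8/131072 V = 112.92 µV.
V_rms = LSB/√12 = 32.6 µV.

32.6 µV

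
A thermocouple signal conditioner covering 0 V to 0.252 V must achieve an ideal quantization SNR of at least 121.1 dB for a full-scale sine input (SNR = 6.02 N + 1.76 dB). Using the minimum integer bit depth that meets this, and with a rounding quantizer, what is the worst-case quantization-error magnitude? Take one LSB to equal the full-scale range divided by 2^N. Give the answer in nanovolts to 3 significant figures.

120 nV

Full-scale range = 0.252 V.
6.02 N + 1.76 ≥ 121.1 gives N ≥ 19.824, so the minimum integer is 20.
LSB = 0.252 V / 2^20 = 240.33 nV.
|e|_max = LSB/2 = 120 nV.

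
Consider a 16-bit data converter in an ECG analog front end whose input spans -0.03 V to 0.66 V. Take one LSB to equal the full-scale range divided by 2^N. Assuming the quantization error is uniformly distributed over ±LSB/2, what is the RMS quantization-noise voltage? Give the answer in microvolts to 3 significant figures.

3.04 µV

The full-scale span is 0.66 − (-0.03) = 0.69 V.
One LSB is 0.69 V / 65536 = 10.529 µV.
V_rms = LSB/√12 = 10.529 µV / √12 = 3.04 µV.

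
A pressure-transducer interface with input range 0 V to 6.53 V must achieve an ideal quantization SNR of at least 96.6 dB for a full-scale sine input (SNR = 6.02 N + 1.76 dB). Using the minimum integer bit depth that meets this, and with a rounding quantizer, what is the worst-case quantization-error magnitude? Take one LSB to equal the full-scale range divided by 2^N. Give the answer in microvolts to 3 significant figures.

Range is 6.53 V.
6.02 N + 1.76 ≥ 96.6 gives N ≥ 15.754, so the minimum integer is 16.
LSB = 6.53 V / 2^16 = 99.640 µV.
Max error for round-to-nearest is LSB/2 = 49.8 µV.

49.8 µV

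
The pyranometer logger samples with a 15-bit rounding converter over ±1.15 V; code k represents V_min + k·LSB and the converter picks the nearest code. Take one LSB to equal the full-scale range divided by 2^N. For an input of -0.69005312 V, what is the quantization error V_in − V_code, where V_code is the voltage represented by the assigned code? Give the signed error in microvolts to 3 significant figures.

Span: 1.15 V − (-1.15 V) = 2.3 V. LSB = 2.3 V / 2^15 ≈ 70.19 µV.
(-0.69005312 − (-1.15)) / LSB = 0.45994688 × 32768/2.3 = 6552.8432. Nearest integer: k = 6553.
Reconstructed level: -1.15 + 6553 × 2.3/32768 V = -0.69004211426 V.
e = -0.69005312 − (-0.69004211426) = −11.0 µV.

−11.0 µV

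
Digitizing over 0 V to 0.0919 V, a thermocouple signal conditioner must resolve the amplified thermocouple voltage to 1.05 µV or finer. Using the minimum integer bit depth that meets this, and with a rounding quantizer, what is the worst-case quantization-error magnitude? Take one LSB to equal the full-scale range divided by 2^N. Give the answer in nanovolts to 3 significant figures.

351 nV

Span = 0.0919 V.
Need 2^N ≥ 0.0919 V / 1.05 µV = 87520 → N_min = 17.
LSB = 0.0919 V ÷ 2^17 = 0.0919/131072 V = 0.70114 µV.
Half an LSB is 351 nV.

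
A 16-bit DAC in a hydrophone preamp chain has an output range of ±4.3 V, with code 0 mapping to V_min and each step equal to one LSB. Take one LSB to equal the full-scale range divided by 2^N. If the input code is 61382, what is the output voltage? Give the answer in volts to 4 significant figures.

3.755 V

Span: 4.3 V − (-4.3 V) = 8.6 V. LSB = 8.6 V / 2^16.
V_out = -4.3 + 61382 × (8.6/65536) V
      = -4.3 + 8.05489 = 3.75489 V.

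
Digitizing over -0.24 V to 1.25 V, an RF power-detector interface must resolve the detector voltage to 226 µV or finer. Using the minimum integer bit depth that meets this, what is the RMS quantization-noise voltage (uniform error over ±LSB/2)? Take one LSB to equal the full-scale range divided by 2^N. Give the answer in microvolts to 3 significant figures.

Range = 1.25 − (-0.24) = 1.49 V.
1.49 V / 226 µV = 6593. Since 2^12 = 4096 and 2^13 = 8192, N = 13.
LSB = 1.49 V ÷ 2^13 = 1.49/8192 V = 181.88 µV.
V_rms = LSB/√12 = 52.5 µV.

52.5 µV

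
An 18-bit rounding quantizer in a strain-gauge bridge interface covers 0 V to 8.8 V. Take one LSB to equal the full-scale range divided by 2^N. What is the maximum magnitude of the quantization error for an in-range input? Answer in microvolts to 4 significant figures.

16.78 µV

Span = 8.8 V.
One LSB is 8.8 V / 262144 = 33.5693 µV.
A rounding quantizer has |error| ≤ LSB/2 = 16.78 µV.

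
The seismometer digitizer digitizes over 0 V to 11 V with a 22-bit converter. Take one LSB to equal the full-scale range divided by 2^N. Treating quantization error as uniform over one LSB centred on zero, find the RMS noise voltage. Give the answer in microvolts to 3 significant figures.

0.757 µV

V_FS = 11 V.
LSB = 11 V / 2^22 = 2.6226 µV.
For a uniform distribution on [−LSB/2, +LSB/2], V_rms = LSB/√12 = 2.6226 µV/3.4641 = 0.757 µV.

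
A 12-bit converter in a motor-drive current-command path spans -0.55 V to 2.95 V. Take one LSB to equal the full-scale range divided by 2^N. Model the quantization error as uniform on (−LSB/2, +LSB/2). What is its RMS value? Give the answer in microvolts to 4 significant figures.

Full-scale range = 2.95 V − (-0.55 V) = 3.5 V.
LSB = 3.5 V ÷ 2^12 = 3.5/4096 V = 0.854492 mV.
RMS of a uniform error over width LSB is LSB/√12 = 246.7 µV.

246.7 µV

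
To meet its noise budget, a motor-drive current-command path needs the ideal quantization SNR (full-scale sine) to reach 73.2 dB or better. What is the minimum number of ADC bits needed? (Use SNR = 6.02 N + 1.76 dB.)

Solving 6.02 N ≥ 73.2 − 1.76: N ≥ 11.867. Round up → N = 12.

12 bits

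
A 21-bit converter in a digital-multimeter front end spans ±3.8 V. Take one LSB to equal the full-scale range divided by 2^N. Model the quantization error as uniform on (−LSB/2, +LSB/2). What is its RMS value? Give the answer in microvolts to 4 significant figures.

1.046 µV

Range = 3.8 − (-3.8) = 7.6 V.
LSB = 7.6 V / 2^21 = 3.62396 µV.
σ_q = LSB/√12 = 3.62396 µV/3.4641 = 1.046 µV.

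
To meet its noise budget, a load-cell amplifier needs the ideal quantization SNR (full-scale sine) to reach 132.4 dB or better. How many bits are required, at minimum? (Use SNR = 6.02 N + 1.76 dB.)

6.02 N + 1.76 ≥ 132.4 gives N ≥ 21.701, so the minimum integer is 22.

22 bits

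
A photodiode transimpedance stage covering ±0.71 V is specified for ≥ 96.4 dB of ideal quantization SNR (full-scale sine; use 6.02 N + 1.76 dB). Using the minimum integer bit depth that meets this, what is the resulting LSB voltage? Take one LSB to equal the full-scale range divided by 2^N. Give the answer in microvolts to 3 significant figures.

21.7 µV

Full-scale range = 0.71 V − (-0.71 V) = 1.42 V.
N ≥ (96.4 − 1.76)/6.02 = 15.721 → N_min = 16.
One LSB is 1.42 V / 65536 = 21.7 µV.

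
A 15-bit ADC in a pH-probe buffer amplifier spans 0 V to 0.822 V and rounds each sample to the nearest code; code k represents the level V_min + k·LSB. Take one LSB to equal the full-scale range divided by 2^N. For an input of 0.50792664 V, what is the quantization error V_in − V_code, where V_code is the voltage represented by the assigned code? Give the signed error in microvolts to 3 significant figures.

−3.54 µV

Range is 0.822 V. LSB = 0.822 V / 2^15 ≈ 25.09 µV.
Position in LSBs: (0.50792664 − (0)) × 32768/0.822 = 20247.8591; rounding gives k = 20248.
Reconstructed level: 0 + 20248 × 0.822/32768 V = 0.50793017578 V.
Error = V_in − V_code = 0.50792664 − (0.50793017578) = −3.54 µV.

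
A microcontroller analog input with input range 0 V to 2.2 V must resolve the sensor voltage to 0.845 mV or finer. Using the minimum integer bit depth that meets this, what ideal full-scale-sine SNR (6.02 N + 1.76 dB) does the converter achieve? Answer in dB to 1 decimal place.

V_FS = 2.2 V.
Required number of levels: 2.2/0.845 mV = 2603.6; smallest N with 2^N ≥ that is 12.
Ideal SNR at N = 12: 6.02·12 + 1.76 = 74.0 dB.

74.0 dB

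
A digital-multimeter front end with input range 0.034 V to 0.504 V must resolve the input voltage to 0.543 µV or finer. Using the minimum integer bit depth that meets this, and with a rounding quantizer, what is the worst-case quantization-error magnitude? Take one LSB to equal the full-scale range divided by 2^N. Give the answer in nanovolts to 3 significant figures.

224 nV

Range = 0.504 − (0.034) = 0.47 V.
0.47 V / 0.543 µV = 865600. Since 2^19 = 524288 and 2^20 = 1048576, N = 20.
One LSB is 0.47 V / 1048576 = 448.23 nV.
Max error for round-to-nearest is LSB/2 = 224 nV.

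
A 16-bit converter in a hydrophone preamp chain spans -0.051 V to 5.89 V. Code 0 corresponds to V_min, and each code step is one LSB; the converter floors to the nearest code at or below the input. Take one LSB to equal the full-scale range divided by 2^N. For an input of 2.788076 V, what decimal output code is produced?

Span: 5.89 V − (-0.051 V) = 5.941 V. LSB = 5.941 V / 2^16 ≈ 90.65 µV.
(V_in − V_min) × 2^16/range = (2.788076 − (-0.051)) × 65536/5.941 = 31318.244.
Floor → code = 31318.

31318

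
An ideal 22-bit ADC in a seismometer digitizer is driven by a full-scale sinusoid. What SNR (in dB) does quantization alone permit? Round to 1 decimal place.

SNR = 6.02·22 + 1.76 = 134.20 dB.

134.2 dB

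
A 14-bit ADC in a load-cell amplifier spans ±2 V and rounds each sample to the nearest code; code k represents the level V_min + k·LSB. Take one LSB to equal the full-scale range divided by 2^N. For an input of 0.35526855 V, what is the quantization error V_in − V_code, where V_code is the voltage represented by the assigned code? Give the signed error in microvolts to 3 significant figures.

Range = 2 − (-2) = 4 V. LSB = 4 V / 2^14 ≈ 244.1 µV.
(V_in − V_min)/LSB = (0.35526855 − (-2)) × 16384/4 = 9647.1800 → nearest code k = 9647.
V_code = -2 + (9647/16384) × 4 = 0.35522460938 V.
V_in − V_code = 0.35526855 − (0.35522460938) = +43.9 µV.

+43.9 µV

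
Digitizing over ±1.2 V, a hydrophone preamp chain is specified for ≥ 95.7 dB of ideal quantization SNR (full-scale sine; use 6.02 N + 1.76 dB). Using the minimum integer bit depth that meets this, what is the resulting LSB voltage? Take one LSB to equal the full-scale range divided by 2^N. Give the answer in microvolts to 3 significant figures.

36.6 µV

Range = 1.2 − (-1.2) = 2.4 V.
N ≥ (95.7 − 1.76)/6.02 = 15.605 → N_min = 16.
Step size = 2.4/65536 V = 36.6 µV.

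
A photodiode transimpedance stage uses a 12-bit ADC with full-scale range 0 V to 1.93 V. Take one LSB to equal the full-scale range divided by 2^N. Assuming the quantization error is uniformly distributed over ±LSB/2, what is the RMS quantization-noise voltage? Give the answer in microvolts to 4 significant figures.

Range is 1.93 V.
One LSB is 1.93 V / 4096 = 471.191 µV.
For a uniform distribution on [−LSB/2, +LSB/2], V_rms = LSB/√12 = 471.191 µV/3.4641 = 136.0 µV.

136.0 µV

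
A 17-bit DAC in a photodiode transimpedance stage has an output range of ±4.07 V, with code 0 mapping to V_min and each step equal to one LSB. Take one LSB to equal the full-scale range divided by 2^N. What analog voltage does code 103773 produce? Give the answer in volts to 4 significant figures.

2.375 V

Span: 4.07 V − (-4.07 V) = 8.14 V. LSB = 8.14 V / 2^17.
V_out = V_min + code × LSB = -4.07 V + 103773 × 8.14 V / 131072
      = -4.07 V + 6.44464 V = 2.37464 V.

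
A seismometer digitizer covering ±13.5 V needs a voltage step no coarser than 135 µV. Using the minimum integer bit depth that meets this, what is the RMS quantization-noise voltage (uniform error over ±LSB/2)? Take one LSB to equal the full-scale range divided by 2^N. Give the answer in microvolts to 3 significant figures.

Span: 13.5 V − (-13.5 V) = 27 V.
Levels needed ≥ 27/135 µV = 200000. 2^18 = 262144 suffices, so N_min = 18.
One LSB is 27 V / 262144 = 103.00 µV.
V_rms = LSB/√12 = 29.7 µV.

29.7 µV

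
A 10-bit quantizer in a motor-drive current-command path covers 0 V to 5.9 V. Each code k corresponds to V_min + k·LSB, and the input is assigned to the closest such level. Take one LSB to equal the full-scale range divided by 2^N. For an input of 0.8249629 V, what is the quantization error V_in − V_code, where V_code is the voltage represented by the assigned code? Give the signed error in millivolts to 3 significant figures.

+1.04 mV

V_FS = 5.9 V. LSB = 5.9 V / 2^10 ≈ 5.762 mV.
(0.8249629 − (0)) / LSB = 0.8249629 × 1024/5.9 = 143.1800. Nearest integer: k = 143.
Reconstructed level: 0 + 143 × 5.9/1024 V = 0.8239257813 V.
e = 0.8249629 − (0.8239257813) = +1.04 mV.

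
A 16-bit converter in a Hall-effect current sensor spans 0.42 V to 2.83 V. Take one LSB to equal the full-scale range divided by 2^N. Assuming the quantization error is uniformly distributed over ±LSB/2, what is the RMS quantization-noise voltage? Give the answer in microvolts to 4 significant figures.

10.62 µV

Range = 2.83 − (0.42) = 2.41 V.
Step size = 2.41/65536 V = 36.7737 µV.
σ_q = LSB/√12 = 36.7737 µV/3.4641 = 10.62 µV.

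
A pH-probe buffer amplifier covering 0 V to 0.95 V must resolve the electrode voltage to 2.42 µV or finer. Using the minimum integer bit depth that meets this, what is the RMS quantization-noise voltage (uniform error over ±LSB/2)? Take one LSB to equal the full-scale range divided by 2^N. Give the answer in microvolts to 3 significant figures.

0.523 µV

Span = 0.95 V.
Need 2^N ≥ 0.95 V / 2.42 µV = 392600 → N_min = 19.
LSB = 0.95 V ÷ 2^19 = 0.95/524288 V = 1.8120 µV.
V_rms = LSB/√12 = 0.523 µV.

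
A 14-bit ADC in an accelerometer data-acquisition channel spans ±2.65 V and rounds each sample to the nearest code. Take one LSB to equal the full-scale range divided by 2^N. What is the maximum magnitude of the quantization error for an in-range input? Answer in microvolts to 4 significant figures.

161.7 µV

Full-scale range = 2.65 V − (-2.65 V) = 5.3 V.
Step size = 5.3/16384 V = 323.486 µV.
Worst-case error for round-to-nearest is half an LSB: 161.7 µV.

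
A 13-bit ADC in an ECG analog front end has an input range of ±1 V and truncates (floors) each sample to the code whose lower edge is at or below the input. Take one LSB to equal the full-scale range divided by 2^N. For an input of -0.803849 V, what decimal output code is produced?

Span: 1 V − (-1 V) = 2 V. LSB = 2 V / 2^13 ≈ 244.1 µV.
V_in − V_min = -0.803849 − (-1) = 0.196151 V.
Divide by LSB: 0.196151 × 8192/2 = 803.4345.
Truncating gives code 803.

803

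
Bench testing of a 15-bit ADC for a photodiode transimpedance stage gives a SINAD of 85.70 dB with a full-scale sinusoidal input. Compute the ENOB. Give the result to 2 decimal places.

13.94 bits

ENOB = (85.70 − 1.76)/6.02 = 13.9435 bits.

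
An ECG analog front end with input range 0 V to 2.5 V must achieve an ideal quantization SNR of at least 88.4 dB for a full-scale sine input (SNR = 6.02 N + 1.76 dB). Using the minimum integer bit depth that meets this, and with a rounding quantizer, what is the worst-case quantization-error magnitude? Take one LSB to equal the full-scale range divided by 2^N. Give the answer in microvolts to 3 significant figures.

38.1 µV

V_FS = 2.5 V.
6.02 N + 1.76 ≥ 88.4 gives N ≥ 14.392, so the minimum integer is 15.
One LSB is 2.5 V / 32768 = 76.294 µV.
Half an LSB is 38.1 µV.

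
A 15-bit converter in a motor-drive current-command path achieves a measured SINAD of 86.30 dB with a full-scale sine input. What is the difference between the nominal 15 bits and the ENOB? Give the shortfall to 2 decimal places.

0.96 bits

ENOB = (SINAD − 1.76)/6.02 = (86.30 − 1.76)/6.02 = 14.0432 bits.
Shortfall = 15 − 14.0432 = 0.9568 bits.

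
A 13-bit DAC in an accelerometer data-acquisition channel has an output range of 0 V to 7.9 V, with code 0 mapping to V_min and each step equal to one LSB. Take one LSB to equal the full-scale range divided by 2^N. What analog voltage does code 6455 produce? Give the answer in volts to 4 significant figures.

Range is 7.9 V. LSB = 7.9 V / 2^13.
V_out = 0 + 6455 × (7.9/8192) V
      = 0 + 6.22491 = 6.22491 V.

6.225 V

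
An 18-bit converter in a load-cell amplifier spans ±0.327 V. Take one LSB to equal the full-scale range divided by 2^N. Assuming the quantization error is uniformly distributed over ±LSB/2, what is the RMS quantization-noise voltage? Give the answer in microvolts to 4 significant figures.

Range = 0.327 − (-0.327) = 0.654 V.
LSB = 0.654 V ÷ 2^18 = 0.654/262144 V = 2.49481 µV.
V_rms = LSB/√12 = 2.49481 µV / √12 = 0.7202 µV.

0.7202 µV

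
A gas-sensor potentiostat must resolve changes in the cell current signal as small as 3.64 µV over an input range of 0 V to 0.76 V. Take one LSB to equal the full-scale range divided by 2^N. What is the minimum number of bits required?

Range is 0.76 V.
0.76 V / 3.64 µV = 208800. Since 2^17 = 131072 and 2^18 = 262144, N = 18.

18 bits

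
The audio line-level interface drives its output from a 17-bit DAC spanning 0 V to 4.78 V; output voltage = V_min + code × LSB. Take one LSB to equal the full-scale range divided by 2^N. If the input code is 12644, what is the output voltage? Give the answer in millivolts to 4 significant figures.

Range is 4.78 V. LSB = 4.78 V / 2^17.
V_out = V_min + code × LSB = 0 V + 12644 × 4.78 V / 131072
      = 0 V + 0.461108 V = 0.461108 V.

461.1 mV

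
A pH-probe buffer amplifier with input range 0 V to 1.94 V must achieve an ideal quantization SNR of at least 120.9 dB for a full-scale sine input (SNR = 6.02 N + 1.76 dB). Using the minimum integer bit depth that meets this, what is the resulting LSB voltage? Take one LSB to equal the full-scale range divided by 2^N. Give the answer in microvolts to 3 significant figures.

Range is 1.94 V.
N ≥ (120.9 − 1.76)/6.02 = 19.791 → N_min = 20.
LSB = 1.94 V ÷ 2^20 = 1.94/1048576 V = 1.85 µV.

1.85 µV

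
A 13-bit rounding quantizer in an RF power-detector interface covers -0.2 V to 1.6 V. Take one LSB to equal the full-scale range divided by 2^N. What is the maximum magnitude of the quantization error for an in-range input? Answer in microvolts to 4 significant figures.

The full-scale span is 1.6 − (-0.2) = 1.8 V.
LSB = 1.8 V ÷ 2^13 = 1.8/8192 V = 219.727 µV.
Worst-case error for round-to-nearest is half an LSB: 109.9 µV.

109.9 µV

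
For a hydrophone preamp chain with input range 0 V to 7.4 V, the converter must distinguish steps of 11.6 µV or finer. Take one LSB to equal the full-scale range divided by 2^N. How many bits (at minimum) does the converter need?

Full-scale range = 7.4 V.
7.4 V / 11.6 µV = 637900. Since 2^19 = 524288 and 2^20 = 1048576, N = 20.

20 bits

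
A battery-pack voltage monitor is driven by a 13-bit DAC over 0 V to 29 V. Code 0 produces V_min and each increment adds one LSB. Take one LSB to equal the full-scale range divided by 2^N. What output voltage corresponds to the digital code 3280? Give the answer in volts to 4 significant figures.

11.61 V

Span = 29 V. LSB = 29 V / 2^13.
Output = V_min + (3280/8192) × range = 0 + 0.400391 × 29 V
      = 0 V + 11.6113 V = 11.6113 V.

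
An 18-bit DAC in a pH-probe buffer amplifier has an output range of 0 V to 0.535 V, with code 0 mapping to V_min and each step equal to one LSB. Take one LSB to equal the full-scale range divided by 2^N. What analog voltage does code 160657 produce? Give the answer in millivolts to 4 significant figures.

327.9 mV

Full-scale range = 0.535 V. LSB = 0.535 V / 2^18.
V_out = 0 + 160657 × (0.535/262144) V
      = 0 V + 0.327879 V = 0.327879 V.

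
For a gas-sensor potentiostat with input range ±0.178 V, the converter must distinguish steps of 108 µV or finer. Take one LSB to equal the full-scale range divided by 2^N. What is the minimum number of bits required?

12 bits

Range = 0.178 − (-0.178) = 0.356 V.
Levels needed ≥ 0.356/108 µV = 3296. 2^12 = 4096 suffices, so N_min = 12.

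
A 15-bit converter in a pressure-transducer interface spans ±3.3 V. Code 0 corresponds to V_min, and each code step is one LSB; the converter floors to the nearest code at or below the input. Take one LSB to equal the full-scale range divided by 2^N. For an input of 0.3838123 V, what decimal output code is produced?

18289

Span: 3.3 V − (-3.3 V) = 6.6 V. LSB = 6.6 V / 2^15 ≈ 201.4 µV.
V_in − V_min = 0.3838123 − (-3.3) = 3.6838123 V.
Divide by LSB: 3.6838123 × 32768/6.6 = 18289.5699.
Truncating gives code 18289.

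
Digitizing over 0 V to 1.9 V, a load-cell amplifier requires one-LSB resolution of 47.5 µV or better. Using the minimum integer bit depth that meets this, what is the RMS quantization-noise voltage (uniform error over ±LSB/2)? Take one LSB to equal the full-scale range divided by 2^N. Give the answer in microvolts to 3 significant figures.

Range is 1.9 V.
1.9 V / 47.5 µV = 40000. Since 2^15 = 32768 and 2^16 = 65536, N = 16.
One LSB is 1.9 V / 65536 = 28.992 µV.
RMS noise = LSB/√12 = 8.37 µV.

8.37 µV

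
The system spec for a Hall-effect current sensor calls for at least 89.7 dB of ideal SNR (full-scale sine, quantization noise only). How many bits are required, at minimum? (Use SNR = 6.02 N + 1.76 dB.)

15 bits

6.02 N + 1.76 ≥ 89.7 gives N ≥ 14.608, so the minimum integer is 15.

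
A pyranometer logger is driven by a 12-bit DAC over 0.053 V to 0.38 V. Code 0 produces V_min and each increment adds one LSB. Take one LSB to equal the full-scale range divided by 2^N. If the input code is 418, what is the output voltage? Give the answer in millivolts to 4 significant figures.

86.37 mV

Span: 0.38 V − (0.053 V) = 0.327 V. LSB = 0.327 V / 2^12.
V_out = V_min + code × LSB = 0.053 V + 418 × 0.327 V / 4096
      = 0.053 V + 0.0333706 V = 0.0863706 V.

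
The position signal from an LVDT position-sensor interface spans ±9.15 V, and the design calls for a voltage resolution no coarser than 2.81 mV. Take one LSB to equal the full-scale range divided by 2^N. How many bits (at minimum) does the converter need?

Range = 9.15 − (-9.15) = 18.3 V.
Levels needed ≥ 18.3/2.81 mV = 6512. 2^13 = 8192 suffices, so N_min = 13.

13 bits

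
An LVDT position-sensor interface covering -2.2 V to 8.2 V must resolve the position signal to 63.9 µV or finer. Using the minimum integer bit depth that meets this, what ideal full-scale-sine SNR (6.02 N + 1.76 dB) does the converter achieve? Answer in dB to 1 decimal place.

The full-scale span is 8.2 − (-2.2) = 10.4 V.
10.4 V / 63.9 µV = 162800. Since 2^17 = 131072 and 2^18 = 262144, N = 18.
6.02(18) + 1.76 = 110.12 dB.

110.1 dB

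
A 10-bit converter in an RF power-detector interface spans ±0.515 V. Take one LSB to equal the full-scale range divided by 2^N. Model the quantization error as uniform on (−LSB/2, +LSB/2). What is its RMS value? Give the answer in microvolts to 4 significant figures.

The full-scale span is 0.515 − (-0.515) = 1.03 V.
LSB = 1.03 V ÷ 2^10 = 1.03/1024 V = 1.00586 mV.
σ_q = LSB/√12 = 1.00586 mV/3.4641 = 290.4 µV.

290.4 µV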